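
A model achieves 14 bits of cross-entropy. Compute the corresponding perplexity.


Perplexity formula: PP = 2^H
H = 14
PP = 2^14
PP = 2^14 = 16384

16384


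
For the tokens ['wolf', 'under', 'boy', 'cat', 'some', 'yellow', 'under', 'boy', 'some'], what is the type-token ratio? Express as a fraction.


Tokens: 9
Unique types: ('boy', 'cat', 'some', 'under', 'wolf', 'yellow') = 6
TTR = 6/9
Simplify: divide both by 3 -> 2/3
TTR = 2/3

2/3


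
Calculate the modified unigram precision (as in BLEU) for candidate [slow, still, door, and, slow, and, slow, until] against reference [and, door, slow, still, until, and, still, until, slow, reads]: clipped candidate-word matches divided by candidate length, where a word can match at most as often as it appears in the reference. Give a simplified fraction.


Reference word counts: {'and': 2, 'door': 1, 'reads': 1, 'slow': 2, 'still': 2, 'until': 2}
Checking each candidate word (with clipping):
  'slow' -> in reference (ref count 2, used 1/2) -> match (matches: 1)
  'still' -> in reference (ref count 2, used 1/2) -> match (matches: 2)
  'door' -> in reference (ref count 1, used 1/1) -> match (matches: 3)
  'and' -> in reference (ref count 2, used 1/2) -> match (matches: 4)
  'slow' -> in reference (ref count 2, used 2/2) -> match (matches: 5)
  'and' -> in reference (ref count 2, used 2/2) -> match (matches: 6)
  'slow' -> ref count 2 already used up (2/2) -> clipped, no match (matches: 6)
  'until' -> in reference (ref count 2, used 1/2) -> match (matches: 7)
Clipped matches: 7, Candidate length: 8
Precision = 7/8

7/8


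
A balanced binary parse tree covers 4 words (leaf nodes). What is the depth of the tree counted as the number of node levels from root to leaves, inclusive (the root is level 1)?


In a balanced binary tree with n leaves the deepest leaf is ceil(log2(n)) edges below the root,
so counting node levels inclusive of root and leaves gives ceil(log2(n)) + 1 levels.
log2(4) = 2.0000
ceil(2.0000) = 2
levels = 2 + 1 = 3

3


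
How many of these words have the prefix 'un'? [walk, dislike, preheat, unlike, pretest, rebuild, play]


Checking each word for prefix 'un':
  'walk' -> no (count: 0)
  'dislike' -> no (count: 0)
  'preheat' -> no (count: 0)
  'unlike' -> YES, starts with 'un' (count: 1)
  'pretest' -> no (count: 1)
  'rebuild' -> no (count: 1)
  'play' -> no (count: 1)
Total with prefix 'un': 1

1


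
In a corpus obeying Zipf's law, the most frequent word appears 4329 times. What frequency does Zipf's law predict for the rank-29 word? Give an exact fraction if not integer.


Zipf's law: freq(rank) = f1 / rank
f1 = 4329, rank = 29
freq = 4329 / 29
GCD(4329, 29) = 1
Simplified: 4329/29

4329/29


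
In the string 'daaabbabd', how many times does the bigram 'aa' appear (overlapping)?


Scanning 'daaabbabd' for bigram 'aa':
  Position 0: 'da' -> no
  Position 1: 'aa' -> MATCH
  Position 2: 'aa' -> MATCH
  Position 3: 'ab' -> no
  Position 4: 'bb' -> no
  Position 5: 'ba' -> no
  Position 6: 'ab' -> no
  Position 7: 'bd' -> no
Total matches: 2

2


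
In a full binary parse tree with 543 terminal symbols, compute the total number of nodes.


Leaf nodes (terminals): 543
Internal nodes = n - 1 = 543 - 1 = 542
Total = leaves + internal = 543 + 542 = 1085

1085


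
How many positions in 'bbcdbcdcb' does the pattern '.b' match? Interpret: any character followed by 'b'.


Pattern: .b means any character followed by 'b'.
Scanning 'bbcdbcdcb' position-by-position:
  Pos 0: window 'bb' -> MATCH
  Pos 1: window 'bc' -> no
  Pos 2: window 'cd' -> no
  Pos 3: window 'db' -> MATCH
  Pos 4: window 'bc' -> no
  Pos 5: window 'cd' -> no
  Pos 6: window 'dc' -> no
  Pos 7: window 'cb' -> MATCH
  Pos 8: window 'b' -> no
Total matches: 3

3


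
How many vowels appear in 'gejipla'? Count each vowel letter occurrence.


Scanning each character of 'gejipla':
  Position 1: 'g' -> consonant (running count: 0)
  Position 2: 'e' -> vowel (running count: 1)
  Position 3: 'j' -> consonant (running count: 1)
  Position 4: 'i' -> vowel (running count: 2)
  Position 5: 'p' -> consonant (running count: 2)
  Position 6: 'l' -> consonant (running count: 2)
  Position 7: 'a' -> vowel (running count: 3)
Total vowels: 3

3


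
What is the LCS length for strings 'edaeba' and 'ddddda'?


DP table for LCS of 'edaeba' and 'ddddda':
       d  d  d  d  d  a
    0  0  0  0  0  0  0
  e 0  0  0  0  0  0  0
  d 0  1  1  1  1  1  1
  a 0  1  1  1  1  1  2
  e 0  1  1  1  1  1  2
  b 0  1  1  1  1  1  2
  a 0  1  1  1  1  1  2
LCS: 'da'
LCS length = 2

2


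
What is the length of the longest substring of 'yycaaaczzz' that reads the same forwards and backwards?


Scanning 'yycaaaczzz' for palindromic substrings.
Substring at positions 2-6: 'caaac'.
Check: reverse('caaac') = 'caaac' -> palindrome confirmed.
Neighbouring characters ('y' / 'z') break symmetry, so it cannot extend further.
No longer palindromic substring exists; longest length = 5

5


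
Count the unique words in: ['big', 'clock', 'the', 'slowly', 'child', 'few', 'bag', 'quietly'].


Listing all tokens and tracking unique types:
  Token 1: 'big' -> NEW (unique so far: 1)
  Token 2: 'clock' -> NEW (unique so far: 2)
  Token 3: 'the' -> NEW (unique so far: 3)
  Token 4: 'slowly' -> NEW (unique so far: 4)
  Token 5: 'child' -> NEW (unique so far: 5)
  Token 6: 'few' -> NEW (unique so far: 6)
  Token 7: 'bag' -> NEW (unique so far: 7)
  Token 8: 'quietly' -> NEW (unique so far: 8)
Unique types: ('bag', 'big', 'child', 'clock', 'few', 'quietly', 'slowly', 'the')
Vocabulary size: 8

8


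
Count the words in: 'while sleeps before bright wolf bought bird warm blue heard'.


Counting words by splitting on spaces:
  Word 1: 'while'
  Word 2: 'sleeps'
  Word 3: 'before'
  Word 4: 'bright'
  Word 5: 'wolf'
  Word 6: 'bought'
  Word 7: 'bird'
  Word 8: 'warm'
  Word 9: 'blue'
  Word 10: 'heard'
Total words: 10

10


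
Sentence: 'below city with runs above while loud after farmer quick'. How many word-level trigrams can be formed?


Word trigrams from [10] words:
  Trigram 1: (below city with)
  Trigram 2: (city with runs)
  Trigram 3: (with runs above)
  Trigram 4: (runs above while)
  Trigram 5: (above while loud)
  Trigram 6: (while loud after)
  Trigram 7: (loud after farmer)
  Trigram 8: (after farmer quick)
Total word trigrams: 10 - 2 = 8

8


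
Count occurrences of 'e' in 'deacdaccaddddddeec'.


Scanning 'deacdaccaddddddeec' for 'e':
  Position 1: 'e' -> MATCH (count: 1)
  Position 15: 'e' -> MATCH (count: 2)
  Position 16: 'e' -> MATCH (count: 3)
Total occurrences of 'e': 3

3


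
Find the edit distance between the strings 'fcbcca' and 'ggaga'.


Building DP table for s1='fcbcca' (len 6) and s2='ggaga' (len 5):
       g  g  a  g  a
    0  1  2  3  4  5
  f 1  1  2  3  4  5
  c 2  2  2  3  4  5
  b 3  3  3  3  4  5
  c 4  4  4  4  4  5
  c 5  5  5  5  5  5
  a 6  6  6  5  6  5
Edit distance = dp[6][5] = 5

5


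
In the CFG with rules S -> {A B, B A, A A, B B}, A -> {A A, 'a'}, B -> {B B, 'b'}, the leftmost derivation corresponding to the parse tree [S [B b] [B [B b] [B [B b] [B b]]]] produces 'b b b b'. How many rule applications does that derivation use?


Every bracketed nonterminal node [X ...] in the tree is produced by exactly one rule application.
Reading the tree off as a leftmost derivation:
  Step 1: S  =>  B B   (applied S -> B B)
  Step 2: B B  =>  b B   (applied B -> b)
  Step 3: b B  =>  b B B   (applied B -> B B)
  Step 4: b B B  =>  b b B   (applied B -> b)
  Step 5: b b B  =>  b b B B   (applied B -> B B)
  Step 6: b b B B  =>  b b b B   (applied B -> b)
  Step 7: b b b B  =>  b b b b   (applied B -> b)
Final yield: b b b b
Total rewrite steps: 7

7


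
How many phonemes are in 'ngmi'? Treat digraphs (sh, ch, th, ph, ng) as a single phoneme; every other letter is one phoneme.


Parsing 'ngmi' greedily, digraphs first:
  'ng' -> digraph (1 consonant phoneme) (phonemes so far: 1)
  'm' -> consonant phoneme (phonemes so far: 2)
  'i' -> vowel phoneme (phonemes so far: 3)
Total phonemes: 3

3


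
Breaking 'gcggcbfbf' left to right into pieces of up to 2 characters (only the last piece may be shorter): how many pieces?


'gcggcbfbf' has 9 characters.
Chunking with max size 2:
  Chunk 1: 'gc' (positions 0-1)
  Chunk 2: 'gg' (positions 2-3)
  Chunk 3: 'cb' (positions 4-5)
  Chunk 4: 'fb' (positions 6-7)
  Chunk 5: 'f' (positions 8-8)
Total chunks: ceil(9 / 2) = 5

5


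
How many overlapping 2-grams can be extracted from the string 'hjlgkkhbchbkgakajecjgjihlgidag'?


String 'hjlgkkhbchbkgakajecjgjihlgidag' has length L = 30.
Number of overlapping n-grams = L - n + 1
Substituting: 30 - 2 + 1 = 29

29


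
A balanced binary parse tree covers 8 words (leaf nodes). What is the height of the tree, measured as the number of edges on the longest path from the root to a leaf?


In a balanced binary tree with n leaves the deepest leaf is ceil(log2(n)) edges below the root.
log2(8) = 3.0000
ceil(3.0000) = 3
height (edges) = 3

3


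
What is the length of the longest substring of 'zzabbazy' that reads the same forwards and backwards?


Scanning 'zzabbazy' for palindromic substrings.
Substring at positions 1-6: 'zabbaz'.
Check: reverse('zabbaz') = 'zabbaz' -> palindrome confirmed.
Neighbouring characters ('z' / 'y') break symmetry, so it cannot extend further.
No longer palindromic substring exists; longest length = 6

6


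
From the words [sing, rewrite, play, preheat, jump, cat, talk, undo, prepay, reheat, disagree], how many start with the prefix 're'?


Checking each word for prefix 're':
  'sing' -> no (count: 0)
  'rewrite' -> YES, starts with 're' (count: 1)
  'play' -> no (count: 1)
  'preheat' -> no (count: 1)
  'jump' -> no (count: 1)
  'cat' -> no (count: 1)
  'talk' -> no (count: 1)
  'undo' -> no (count: 1)
  'prepay' -> no (count: 1)
  'reheat' -> YES, starts with 're' (count: 2)
  'disagree' -> no (count: 2)
Total with prefix 're': 2

2


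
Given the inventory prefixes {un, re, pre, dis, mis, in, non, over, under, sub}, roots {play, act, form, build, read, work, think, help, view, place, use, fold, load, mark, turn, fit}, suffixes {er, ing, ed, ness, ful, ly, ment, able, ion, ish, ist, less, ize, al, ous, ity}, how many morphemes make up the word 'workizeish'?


Segmenting 'workizeish' against the inventory:
  'work' -> root (morpheme 1)
  'ize' -> suffix (morpheme 2)
  'ish' -> suffix (morpheme 3)
Total morphemes: 3

3


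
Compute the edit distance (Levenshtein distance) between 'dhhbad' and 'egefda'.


Building DP table for s1='dhhbad' (len 6) and s2='egefda' (len 6):
       e  g  e  f  d  a
    0  1  2  3  4  5  6
  d 1  1  2  3  4  4  5
  h 2  2  2  3  4  5  5
  h 3  3  3  3  4  5  6
  b 4  4  4  4  4  5  6
  a 5  5  5  5  5  5  5
  d 6  6  6  6  6  5  6
Edit distance = dp[6][6] = 6

6


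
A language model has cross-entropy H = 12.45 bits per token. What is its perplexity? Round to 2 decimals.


Perplexity formula: PP = 2^H
H = 12.45
PP = 2^12.45
Decompose: 2^12.45 = 2^12 * 2^0.45
2^12 = 4096, 2^0.45 ~ 1.3660403
PP ~ 4096 * 1.3660403 = 5595.3010688
Rounded to 2 decimals: 5595.30

5595.30


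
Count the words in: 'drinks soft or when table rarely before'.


Counting words by splitting on spaces:
  Word 1: 'drinks'
  Word 2: 'soft'
  Word 3: 'or'
  Word 4: 'when'
  Word 5: 'table'
  Word 6: 'rarely'
  Word 7: 'before'
Total words: 7

7


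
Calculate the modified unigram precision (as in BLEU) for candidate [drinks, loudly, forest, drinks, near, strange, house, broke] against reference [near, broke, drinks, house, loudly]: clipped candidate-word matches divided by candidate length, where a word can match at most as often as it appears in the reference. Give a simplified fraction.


Reference word counts: {'broke': 1, 'drinks': 1, 'house': 1, 'loudly': 1, 'near': 1}
Checking each candidate word (with clipping):
  'drinks' -> in reference (ref count 1, used 1/1) -> match (matches: 1)
  'loudly' -> in reference (ref count 1, used 1/1) -> match (matches: 2)
  'forest' -> not in reference -> no match (matches: 2)
  'drinks' -> ref count 1 already used up (1/1) -> clipped, no match (matches: 2)
  'near' -> in reference (ref count 1, used 1/1) -> match (matches: 3)
  'strange' -> not in reference -> no match (matches: 3)
  'house' -> in reference (ref count 1, used 1/1) -> match (matches: 4)
  'broke' -> in reference (ref count 1, used 1/1) -> match (matches: 5)
Clipped matches: 5, Candidate length: 8
Precision = 5/8

5/8


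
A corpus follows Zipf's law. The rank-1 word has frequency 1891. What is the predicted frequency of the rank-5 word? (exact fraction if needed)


Zipf's law: freq(rank) = f1 / rank
f1 = 1891, rank = 5
freq = 1891 / 5
GCD(1891, 5) = 1
Simplified: 1891/5

1891/5


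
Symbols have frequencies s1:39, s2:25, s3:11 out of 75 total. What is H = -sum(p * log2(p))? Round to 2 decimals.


Computing entropy H = -sum(p_i * log2(p_i)):
  s1: p = 39/75 = 0.5200, -p*log2(p) = 0.4906
  s2: p = 25/75 = 0.3333, -p*log2(p) = 0.5283
  s3: p = 11/75 = 0.1467, -p*log2(p) = 0.4062
H = sum of terms = 1.4251
Rounded to 2 decimals: 1.43

1.43


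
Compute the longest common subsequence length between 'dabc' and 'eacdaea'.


DP table for LCS of 'dabc' and 'eacdaea':
       e  a  c  d  a  e  a
    0  0  0  0  0  0  0  0
  d 0  0  0  0  1  1  1  1
  a 0  0  1  1  1  2  2  2
  b 0  0  1  1  1  2  2  2
  c 0  0  1  2  2  2  2  2
LCS: 'da'
LCS length = 2

2


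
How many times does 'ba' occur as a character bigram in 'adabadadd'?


Scanning 'adabadadd' for bigram 'ba':
  Position 0: 'ad' -> no
  Position 1: 'da' -> no
  Position 2: 'ab' -> no
  Position 3: 'ba' -> MATCH
  Position 4: 'ad' -> no
  Position 5: 'da' -> no
  Position 6: 'ad' -> no
  Position 7: 'dd' -> no
Total matches: 1

1


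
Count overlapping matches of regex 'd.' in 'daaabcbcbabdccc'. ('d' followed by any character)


Pattern: d. means 'd' followed by any character.
Scanning 'daaabcbcbabdccc' position-by-position:
  Pos 0: window 'da' -> MATCH
  Pos 1: window 'aa' -> no
  Pos 2: window 'aa' -> no
  Pos 3: window 'ab' -> no
  Pos 4: window 'bc' -> no
  Pos 5: window 'cb' -> no
  Pos 6: window 'bc' -> no
  Pos 7: window 'cb' -> no
  Pos 8: window 'ba' -> no
  Pos 9: window 'ab' -> no
  Pos 10: window 'bd' -> no
  Pos 11: window 'dc' -> MATCH
  Pos 12: window 'cc' -> no
  Pos 13: window 'cc' -> no
  Pos 14: window 'c' -> no
Total matches: 2

2


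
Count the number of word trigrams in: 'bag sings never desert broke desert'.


Word trigrams from [6] words:
  Trigram 1: (bag sings never)
  Trigram 2: (sings never desert)
  Trigram 3: (never desert broke)
  Trigram 4: (desert broke desert)
Total word trigrams: 6 - 2 = 4

4


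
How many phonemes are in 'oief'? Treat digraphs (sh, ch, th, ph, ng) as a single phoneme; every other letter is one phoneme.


Parsing 'oief' greedily, digraphs first:
  'o' -> vowel phoneme (phonemes so far: 1)
  'i' -> vowel phoneme (phonemes so far: 2)
  'e' -> vowel phoneme (phonemes so far: 3)
  'f' -> consonant phoneme (phonemes so far: 4)
Total phonemes: 4

4


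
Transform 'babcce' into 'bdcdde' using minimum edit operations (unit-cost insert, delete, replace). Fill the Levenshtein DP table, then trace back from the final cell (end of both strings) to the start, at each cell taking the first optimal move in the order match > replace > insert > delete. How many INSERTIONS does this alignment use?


Edit distance = 4. Backtracking from cell (6, 6) with preference match > replace > insert > delete,
then listing the resulting alignment 'babcce' -> 'bdcdde' left to right:
  Step 1: keep 'b'
  Step 2: replace a->d
  Step 3: replace b->c
  Step 4: replace c->d
  Step 5: replace c->d
  Step 6: keep 'e'
Total insertions: 0

0


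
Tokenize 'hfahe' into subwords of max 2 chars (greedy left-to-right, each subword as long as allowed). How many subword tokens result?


'hfahe' has 5 characters.
Chunking with max size 2:
  Chunk 1: 'hf' (positions 0-1)
  Chunk 2: 'ah' (positions 2-3)
  Chunk 3: 'e' (positions 4-4)
Total chunks: ceil(5 / 2) = 3

3


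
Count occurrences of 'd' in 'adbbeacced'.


Scanning 'adbbeacced' for 'd':
  Position 1: 'd' -> MATCH (count: 1)
  Position 9: 'd' -> MATCH (count: 2)
Total occurrences of 'd': 2

2


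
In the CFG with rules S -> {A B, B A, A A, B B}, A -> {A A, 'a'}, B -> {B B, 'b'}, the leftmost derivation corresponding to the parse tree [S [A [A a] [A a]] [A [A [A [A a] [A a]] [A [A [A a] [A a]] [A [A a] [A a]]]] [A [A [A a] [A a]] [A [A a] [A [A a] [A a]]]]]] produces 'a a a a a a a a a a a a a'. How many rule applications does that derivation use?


Every bracketed nonterminal node [X ...] in the tree is produced by exactly one rule application.
Reading the tree off as a leftmost derivation:
  Step 1: S  =>  A A   (applied S -> A A)
  Step 2: A A  =>  A A A   (applied A -> A A)
  Step 3: A A A  =>  a A A   (applied A -> a)
  Step 4: a A A  =>  a a A   (applied A -> a)
  Step 5: a a A  =>  a a A A   (applied A -> A A)
  Step 6: a a A A  =>  a a A A A   (applied A -> A A)
  Step 7: a a A A A  =>  a a A A A A   (applied A -> A A)
  Step 8: a a A A A A  =>  a a a A A A   (applied A -> a)
  Step 9: a a a A A A  =>  a a a a A A   (applied A -> a)
  Step 10: a a a a A A  =>  a a a a A A A   (applied A -> A A)
  Step 11: a a a a A A A  =>  a a a a A A A A   (applied A -> A A)
  Step 12: a a a a A A A A  =>  a a a a a A A A   (applied A -> a)
  Step 13: a a a a a A A A  =>  a a a a a a A A   (applied A -> a)
  Step 14: a a a a a a A A  =>  a a a a a a A A A   (applied A -> A A)
  Step 15: a a a a a a A A A  =>  a a a a a a a A A   (applied A -> a)
  Step 16: a a a a a a a A A  =>  a a a a a a a a A   (applied A -> a)
  Step 17: a a a a a a a a A  =>  a a a a a a a a A A   (applied A -> A A)
  Step 18: a a a a a a a a A A  =>  a a a a a a a a A A A   (applied A -> A A)
  Step 19: a a a a a a a a A A A  =>  a a a a a a a a a A A   (applied A -> a)
  Step 20: a a a a a a a a a A A  =>  a a a a a a a a a a A   (applied A -> a)
  Step 21: a a a a a a a a a a A  =>  a a a a a a a a a a A A   (applied A -> A A)
  Step 22: a a a a a a a a a a A A  =>  a a a a a a a a a a a A   (applied A -> a)
  Step 23: a a a a a a a a a a a A  =>  a a a a a a a a a a a A A   (applied A -> A A)
  Step 24: a a a a a a a a a a a A A  =>  a a a a a a a a a a a a A   (applied A -> a)
  Step 25: a a a a a a a a a a a a A  =>  a a a a a a a a a a a a a   (applied A -> a)
Final yield: a a a a a a a a a a a a a
Total rewrite steps: 25

25


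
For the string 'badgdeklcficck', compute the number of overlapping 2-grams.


String 'badgdeklcficck' has length L = 14.
Number of overlapping n-grams = L - n + 1
Substituting: 14 - 2 + 1 = 13

13


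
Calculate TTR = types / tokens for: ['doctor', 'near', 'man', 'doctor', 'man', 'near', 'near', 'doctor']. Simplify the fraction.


Tokens: 8
Unique types: ('doctor', 'man', 'near') = 3
TTR = 3/8
Already in lowest terms.

3/8


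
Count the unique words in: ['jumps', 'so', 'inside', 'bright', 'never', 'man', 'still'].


Listing all tokens and tracking unique types:
  Token 1: 'jumps' -> NEW (unique so far: 1)
  Token 2: 'so' -> NEW (unique so far: 2)
  Token 3: 'inside' -> NEW (unique so far: 3)
  Token 4: 'bright' -> NEW (unique so far: 4)
  Token 5: 'never' -> NEW (unique so far: 5)
  Token 6: 'man' -> NEW (unique so far: 6)
  Token 7: 'still' -> NEW (unique so far: 7)
Unique types: ('bright', 'inside', 'jumps', 'man', 'never', 'so', 'still')
Vocabulary size: 7

7


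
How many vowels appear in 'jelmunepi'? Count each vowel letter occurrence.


Scanning each character of 'jelmunepi':
  Position 1: 'j' -> consonant (running count: 0)
  Position 2: 'e' -> vowel (running count: 1)
  Position 3: 'l' -> consonant (running count: 1)
  Position 4: 'm' -> consonant (running count: 1)
  Position 5: 'u' -> vowel (running count: 2)
  Position 6: 'n' -> consonant (running count: 2)
  Position 7: 'e' -> vowel (running count: 3)
  Position 8: 'p' -> consonant (running count: 3)
  Position 9: 'i' -> vowel (running count: 4)
Total vowels: 4

4


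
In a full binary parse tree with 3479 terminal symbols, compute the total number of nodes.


Leaf nodes (terminals): 3479
Internal nodes = n - 1 = 3479 - 1 = 3478
Total = leaves + internal = 3479 + 3478 = 6957

6957


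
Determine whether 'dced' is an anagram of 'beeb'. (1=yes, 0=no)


Sort characters of 'dced': 'cdde'
Sort characters of 'beeb': 'bbee'
Sorted forms differ -> they are NOT anagrams
Result: 0

0


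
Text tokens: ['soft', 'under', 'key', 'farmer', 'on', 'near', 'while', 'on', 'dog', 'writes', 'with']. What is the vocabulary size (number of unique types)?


Listing all tokens and tracking unique types:
  Token 1: 'soft' -> NEW (unique so far: 1)
  Token 2: 'under' -> NEW (unique so far: 2)
  Token 3: 'key' -> NEW (unique so far: 3)
  Token 4: 'farmer' -> NEW (unique so far: 4)
  Token 5: 'on' -> NEW (unique so far: 5)
  Token 6: 'near' -> NEW (unique so far: 6)
  Token 7: 'while' -> NEW (unique so far: 7)
  Token 8: 'on' -> duplicate (unique so far: 7)
  Token 9: 'dog' -> NEW (unique so far: 8)
  Token 10: 'writes' -> NEW (unique so far: 9)
  Token 11: 'with' -> NEW (unique so far: 10)
Unique types: ('dog', 'farmer', 'key', 'near', 'on', 'soft', 'under', 'while', 'with', 'writes')
Vocabulary size: 10

10


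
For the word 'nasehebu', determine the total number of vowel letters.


Scanning each character of 'nasehebu':
  Position 1: 'n' -> consonant (running count: 0)
  Position 2: 'a' -> vowel (running count: 1)
  Position 3: 's' -> consonant (running count: 1)
  Position 4: 'e' -> vowel (running count: 2)
  Position 5: 'h' -> consonant (running count: 2)
  Position 6: 'e' -> vowel (running count: 3)
  Position 7: 'b' -> consonant (running count: 3)
  Position 8: 'u' -> vowel (running count: 4)
Total vowels: 4

4


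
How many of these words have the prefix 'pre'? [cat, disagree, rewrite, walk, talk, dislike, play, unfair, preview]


Checking each word for prefix 'pre':
  'cat' -> no (count: 0)
  'disagree' -> no (count: 0)
  'rewrite' -> no (count: 0)
  'walk' -> no (count: 0)
  'talk' -> no (count: 0)
  'dislike' -> no (count: 0)
  'play' -> no (count: 0)
  'unfair' -> no (count: 0)
  'preview' -> YES, starts with 'pre' (count: 1)
Total with prefix 'pre': 1

1


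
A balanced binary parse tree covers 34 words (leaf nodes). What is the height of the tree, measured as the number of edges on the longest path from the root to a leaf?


In a balanced binary tree with n leaves the deepest leaf is ceil(log2(n)) edges below the root.
log2(34) = 5.0875
ceil(5.0875) = 6
height (edges) = 6

6


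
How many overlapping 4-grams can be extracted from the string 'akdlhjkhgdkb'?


String 'akdlhjkhgdkb' has length L = 12.
Number of overlapping n-grams = L - n + 1
Substituting: 12 - 4 + 1 = 9

9


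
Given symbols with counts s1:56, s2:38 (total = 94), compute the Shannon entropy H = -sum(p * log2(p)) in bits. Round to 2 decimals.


Computing entropy H = -sum(p_i * log2(p_i)):
  s1: p = 56/94 = 0.5957, -p*log2(p) = 0.4452
  s2: p = 38/94 = 0.4043, -p*log2(p) = 0.5282
H = sum of terms = 0.9734
Rounded to 2 decimals: 0.97

0.97


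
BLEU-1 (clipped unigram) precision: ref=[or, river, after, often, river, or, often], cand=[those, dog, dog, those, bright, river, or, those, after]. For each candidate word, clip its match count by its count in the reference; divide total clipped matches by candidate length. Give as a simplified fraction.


Reference word counts: {'after': 1, 'often': 2, 'or': 2, 'river': 2}
Checking each candidate word (with clipping):
  'those' -> not in reference -> no match (matches: 0)
  'dog' -> not in reference -> no match (matches: 0)
  'dog' -> not in reference -> no match (matches: 0)
  'those' -> not in reference -> no match (matches: 0)
  'bright' -> not in reference -> no match (matches: 0)
  'river' -> in reference (ref count 2, used 1/2) -> match (matches: 1)
  'or' -> in reference (ref count 2, used 1/2) -> match (matches: 2)
  'those' -> not in reference -> no match (matches: 2)
  'after' -> in reference (ref count 1, used 1/1) -> match (matches: 3)
Clipped matches: 3, Candidate length: 9
Precision = 3/9 = 1/3

1/3


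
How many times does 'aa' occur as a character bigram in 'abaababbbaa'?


Scanning 'abaababbbaa' for bigram 'aa':
  Position 0: 'ab' -> no
  Position 1: 'ba' -> no
  Position 2: 'aa' -> MATCH
  Position 3: 'ab' -> no
  Position 4: 'ba' -> no
  Position 5: 'ab' -> no
  Position 6: 'bb' -> no
  Position 7: 'bb' -> no
  Position 8: 'ba' -> no
  Position 9: 'aa' -> MATCH
Total matches: 2

2


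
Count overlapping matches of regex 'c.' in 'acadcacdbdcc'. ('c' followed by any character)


Pattern: c. means 'c' followed by any character.
Scanning 'acadcacdbdcc' position-by-position:
  Pos 0: window 'ac' -> no
  Pos 1: window 'ca' -> MATCH
  Pos 2: window 'ad' -> no
  Pos 3: window 'dc' -> no
  Pos 4: window 'ca' -> MATCH
  Pos 5: window 'ac' -> no
  Pos 6: window 'cd' -> MATCH
  Pos 7: window 'db' -> no
  Pos 8: window 'bd' -> no
  Pos 9: window 'dc' -> no
  Pos 10: window 'cc' -> MATCH
  Pos 11: window 'c' -> no
Total matches: 4

4


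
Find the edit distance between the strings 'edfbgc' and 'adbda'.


Building DP table for s1='edfbgc' (len 6) and s2='adbda' (len 5):
       a  d  b  d  a
    0  1  2  3  4  5
  e 1  1  2  3  4  5
  d 2  2  1  2  3  4
  f 3  3  2  2  3  4
  b 4  4  3  2  3  4
  g 5  5  4  3  3  4
  c 6  6  5  4  4  4
Edit distance = dp[6][5] = 4

4


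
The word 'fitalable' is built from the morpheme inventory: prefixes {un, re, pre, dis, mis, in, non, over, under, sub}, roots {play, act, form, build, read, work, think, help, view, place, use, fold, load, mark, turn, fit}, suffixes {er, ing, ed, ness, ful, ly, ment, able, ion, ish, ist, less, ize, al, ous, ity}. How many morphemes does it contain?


Segmenting 'fitalable' against the inventory:
  'fit' -> root (morpheme 1)
  'al' -> suffix (morpheme 2)
  'able' -> suffix (morpheme 3)
Total morphemes: 3

3


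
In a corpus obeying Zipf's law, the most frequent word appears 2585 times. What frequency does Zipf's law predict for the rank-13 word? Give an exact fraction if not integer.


Zipf's law: freq(rank) = f1 / rank
f1 = 2585, rank = 13
freq = 2585 / 13
GCD(2585, 13) = 1
Simplified: 2585/13

2585/13


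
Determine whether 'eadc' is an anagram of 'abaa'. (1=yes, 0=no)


Sort characters of 'eadc': 'acde'
Sort characters of 'abaa': 'aaab'
Sorted forms differ -> they are NOT anagrams
Result: 0

0


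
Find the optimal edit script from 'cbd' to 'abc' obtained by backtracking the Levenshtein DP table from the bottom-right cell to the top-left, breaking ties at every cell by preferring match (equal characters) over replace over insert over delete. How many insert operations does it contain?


Edit distance = 2. Backtracking from cell (3, 3) with preference match > replace > insert > delete,
then listing the resulting alignment 'cbd' -> 'abc' left to right:
  Step 1: replace c->a
  Step 2: keep 'b'
  Step 3: replace d->c
Total insertions: 0

0


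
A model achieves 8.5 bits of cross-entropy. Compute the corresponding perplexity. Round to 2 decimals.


Perplexity formula: PP = 2^H
H = 8.5
PP = 2^8.5
Decompose: 2^8.5 = 2^8 * 2^0.5 = 2^8 * sqrt(2)
2^8 = 256, sqrt(2) ~ 1.4142136
PP ~ 256 * 1.4142136 = 362.0386816
Rounded to 2 decimals: 362.04

362.04


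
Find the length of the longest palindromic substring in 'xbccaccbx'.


Scanning 'xbccaccbx' for palindromic substrings.
Substring at positions 0-8: 'xbccaccbx'.
Check: reverse('xbccaccbx') = 'xbccaccbx' -> palindrome confirmed.
No longer palindromic substring exists; longest length = 9

9


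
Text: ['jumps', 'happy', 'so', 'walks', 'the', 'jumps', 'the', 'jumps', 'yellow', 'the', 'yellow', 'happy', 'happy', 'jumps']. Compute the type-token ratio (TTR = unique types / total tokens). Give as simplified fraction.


Tokens: 14
Unique types: ('happy', 'jumps', 'so', 'the', 'walks', 'yellow') = 6
TTR = 6/14
Simplify: divide both by 2 -> 3/7
TTR = 3/7

3/7


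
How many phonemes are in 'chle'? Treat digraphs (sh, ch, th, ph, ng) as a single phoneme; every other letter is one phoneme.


Parsing 'chle' greedily, digraphs first:
  'ch' -> digraph (1 consonant phoneme) (phonemes so far: 1)
  'l' -> consonant phoneme (phonemes so far: 2)
  'e' -> vowel phoneme (phonemes so far: 3)
Total phonemes: 3

3


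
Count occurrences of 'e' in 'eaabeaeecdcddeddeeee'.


Scanning 'eaabeaeecdcddeddeeee' for 'e':
  Position 0: 'e' -> MATCH (count: 1)
  Position 4: 'e' -> MATCH (count: 2)
  Position 6: 'e' -> MATCH (count: 3)
  Position 7: 'e' -> MATCH (count: 4)
  Position 13: 'e' -> MATCH (count: 5)
  Position 16: 'e' -> MATCH (count: 6)
  Position 17: 'e' -> MATCH (count: 7)
  Position 18: 'e' -> MATCH (count: 8)
  Position 19: 'e' -> MATCH (count: 9)
Total occurrences of 'e': 9

9


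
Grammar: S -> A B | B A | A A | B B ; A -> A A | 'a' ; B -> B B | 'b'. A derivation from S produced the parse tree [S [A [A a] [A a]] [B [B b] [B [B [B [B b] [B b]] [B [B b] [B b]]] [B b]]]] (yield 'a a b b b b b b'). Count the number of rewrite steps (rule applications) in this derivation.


Every bracketed nonterminal node [X ...] in the tree is produced by exactly one rule application.
Reading the tree off as a leftmost derivation:
  Step 1: S  =>  A B   (applied S -> A B)
  Step 2: A B  =>  A A B   (applied A -> A A)
  Step 3: A A B  =>  a A B   (applied A -> a)
  Step 4: a A B  =>  a a B   (applied A -> a)
  Step 5: a a B  =>  a a B B   (applied B -> B B)
  Step 6: a a B B  =>  a a b B   (applied B -> b)
  Step 7: a a b B  =>  a a b B B   (applied B -> B B)
  Step 8: a a b B B  =>  a a b B B B   (applied B -> B B)
  Step 9: a a b B B B  =>  a a b B B B B   (applied B -> B B)
  Step 10: a a b B B B B  =>  a a b b B B B   (applied B -> b)
  Step 11: a a b b B B B  =>  a a b b b B B   (applied B -> b)
  Step 12: a a b b b B B  =>  a a b b b B B B   (applied B -> B B)
  Step 13: a a b b b B B B  =>  a a b b b b B B   (applied B -> b)
  Step 14: a a b b b b B B  =>  a a b b b b b B   (applied B -> b)
  Step 15: a a b b b b b B  =>  a a b b b b b b   (applied B -> b)
Final yield: a a b b b b b b
Total rewrite steps: 15

15


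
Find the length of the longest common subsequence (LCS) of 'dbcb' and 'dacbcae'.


DP table for LCS of 'dbcb' and 'dacbcae':
       d  a  c  b  c  a  e
    0  0  0  0  0  0  0  0
  d 0  1  1  1  1  1  1  1
  b 0  1  1  1  2  2  2  2
  c 0  1  1  2  2  3  3  3
  b 0  1  1  2  3  3  3  3
LCS: 'dbc'
LCS length = 3

3


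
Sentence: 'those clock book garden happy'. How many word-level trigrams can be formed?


Word trigrams from [5] words:
  Trigram 1: (those clock book)
  Trigram 2: (clock book garden)
  Trigram 3: (book garden happy)
Total word trigrams: 5 - 2 = 3

3


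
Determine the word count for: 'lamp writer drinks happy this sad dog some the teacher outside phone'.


Counting words by splitting on spaces:
  Word 1: 'lamp'
  Word 2: 'writer'
  Word 3: 'drinks'
  Word 4: 'happy'
  Word 5: 'this'
  Word 6: 'sad'
  Word 7: 'dog'
  Word 8: 'some'
  Word 9: 'the'
  Word 10: 'teacher'
  Word 11: 'outside'
  Word 12: 'phone'
Total words: 12

12


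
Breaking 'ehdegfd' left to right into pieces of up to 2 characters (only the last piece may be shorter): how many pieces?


'ehdegfd' has 7 characters.
Chunking with max size 2:
  Chunk 1: 'eh' (positions 0-1)
  Chunk 2: 'de' (positions 2-3)
  Chunk 3: 'gf' (positions 4-5)
  Chunk 4: 'd' (positions 6-6)
Total chunks: ceil(7 / 2) = 4

4


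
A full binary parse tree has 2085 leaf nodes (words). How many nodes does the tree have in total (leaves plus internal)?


Leaf nodes (terminals): 2085
Internal nodes = n - 1 = 2085 - 1 = 2084
Total = leaves + internal = 2085 + 2084 = 4169

4169


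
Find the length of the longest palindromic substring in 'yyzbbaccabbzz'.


Scanning 'yyzbbaccabbzz' for palindromic substrings.
Substring at positions 2-11: 'zbbaccabbz'.
Check: reverse('zbbaccabbz') = 'zbbaccabbz' -> palindrome confirmed.
Neighbouring characters ('y' / 'z') break symmetry, so it cannot extend further.
No longer palindromic substring exists; longest length = 10

10


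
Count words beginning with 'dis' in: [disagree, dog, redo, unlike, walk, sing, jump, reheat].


Checking each word for prefix 'dis':
  'disagree' -> YES, starts with 'dis' (count: 1)
  'dog' -> no (count: 1)
  'redo' -> no (count: 1)
  'unlike' -> no (count: 1)
  'walk' -> no (count: 1)
  'sing' -> no (count: 1)
  'jump' -> no (count: 1)
  'reheat' -> no (count: 1)
Total with prefix 'dis': 1

1


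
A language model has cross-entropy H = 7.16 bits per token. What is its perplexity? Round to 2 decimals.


Perplexity formula: PP = 2^H
H = 7.16
PP = 2^7.16
Decompose: 2^7.16 = 2^7 * 2^0.16
2^7 = 128, 2^0.16 ~ 1.1172871
PP ~ 128 * 1.1172871 = 143.0127488
Rounded to 2 decimals: 143.01

143.01


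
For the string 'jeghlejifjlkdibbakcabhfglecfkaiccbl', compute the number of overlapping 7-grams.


String 'jeghlejifjlkdibbakcabhfglecfkaiccbl' has length L = 35.
Number of overlapping n-grams = L - n + 1
Substituting: 35 - 7 + 1 = 29

29


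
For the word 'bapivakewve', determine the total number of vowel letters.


Scanning each character of 'bapivakewve':
  Position 1: 'b' -> consonant (running count: 0)
  Position 2: 'a' -> vowel (running count: 1)
  Position 3: 'p' -> consonant (running count: 1)
  Position 4: 'i' -> vowel (running count: 2)
  Position 5: 'v' -> consonant (running count: 2)
  Position 6: 'a' -> vowel (running count: 3)
  Position 7: 'k' -> consonant (running count: 3)
  Position 8: 'e' -> vowel (running count: 4)
  Position 9: 'w' -> consonant (running count: 4)
  Position 10: 'v' -> consonant (running count: 4)
  Position 11: 'e' -> vowel (running count: 5)
Total vowels: 5

5


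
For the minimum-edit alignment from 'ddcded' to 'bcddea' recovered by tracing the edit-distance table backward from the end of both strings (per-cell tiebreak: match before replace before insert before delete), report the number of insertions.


Edit distance = 4. Backtracking from cell (6, 6) with preference match > replace > insert > delete,
then listing the resulting alignment 'ddcded' -> 'bcddea' left to right:
  Step 1: replace d->b
  Step 2: replace d->c
  Step 3: replace c->d
  Step 4: keep 'd'
  Step 5: keep 'e'
  Step 6: replace d->a
Total insertions: 0

0


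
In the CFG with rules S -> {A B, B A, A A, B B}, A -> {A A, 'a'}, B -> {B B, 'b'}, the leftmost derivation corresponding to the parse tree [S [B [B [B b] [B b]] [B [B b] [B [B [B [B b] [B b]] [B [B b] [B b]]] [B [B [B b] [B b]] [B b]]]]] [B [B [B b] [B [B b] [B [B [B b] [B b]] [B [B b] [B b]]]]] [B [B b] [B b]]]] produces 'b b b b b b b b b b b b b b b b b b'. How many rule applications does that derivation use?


Every bracketed nonterminal node [X ...] in the tree is produced by exactly one rule application.
Reading the tree off as a leftmost derivation:
  Step 1: S  =>  B B   (applied S -> B B)
  Step 2: B B  =>  B B B   (applied B -> B B)
  Step 3: B B B  =>  B B B B   (applied B -> B B)
  Step 4: B B B B  =>  b B B B   (applied B -> b)
  Step 5: b B B B  =>  b b B B   (applied B -> b)
  Step 6: b b B B  =>  b b B B B   (applied B -> B B)
  Step 7: b b B B B  =>  b b b B B   (applied B -> b)
  Step 8: b b b B B  =>  b b b B B B   (applied B -> B B)
  Step 9: b b b B B B  =>  b b b B B B B   (applied B -> B B)
  Step 10: b b b B B B B  =>  b b b B B B B B   (applied B -> B B)
  Step 11: b b b B B B B B  =>  b b b b B B B B   (applied B -> b)
  Step 12: b b b b B B B B  =>  b b b b b B B B   (applied B -> b)
  Step 13: b b b b b B B B  =>  b b b b b B B B B   (applied B -> B B)
  Step 14: b b b b b B B B B  =>  b b b b b b B B B   (applied B -> b)
  Step 15: b b b b b b B B B  =>  b b b b b b b B B   (applied B -> b)
  Step 16: b b b b b b b B B  =>  b b b b b b b B B B   (applied B -> B B)
  Step 17: b b b b b b b B B B  =>  b b b b b b b B B B B   (applied B -> B B)
  Step 18: b b b b b b b B B B B  =>  b b b b b b b b B B B   (applied B -> b)
  Step 19: b b b b b b b b B B B  =>  b b b b b b b b b B B   (applied B -> b)
  Step 20: b b b b b b b b b B B  =>  b b b b b b b b b b B   (applied B -> b)
  Step 21: b b b b b b b b b b B  =>  b b b b b b b b b b B B   (applied B -> B B)
  Step 22: b b b b b b b b b b B B  =>  b b b b b b b b b b B B B   (applied B -> B B)
  Step 23: b b b b b b b b b b B B B  =>  b b b b b b b b b b b B B   (applied B -> b)
  Step 24: b b b b b b b b b b b B B  =>  b b b b b b b b b b b B B B   (applied B -> B B)
  Step 25: b b b b b b b b b b b B B B  =>  b b b b b b b b b b b b B B   (applied B -> b)
  Step 26: b b b b b b b b b b b b B B  =>  b b b b b b b b b b b b B B B   (applied B -> B B)
  Step 27: b b b b b b b b b b b b B B B  =>  b b b b b b b b b b b b B B B B   (applied B -> B B)
  Step 28: b b b b b b b b b b b b B B B B  =>  b b b b b b b b b b b b b B B B   (applied B -> b)
  Step 29: b b b b b b b b b b b b b B B B  =>  b b b b b b b b b b b b b b B B   (applied B -> b)
  Step 30: b b b b b b b b b b b b b b B B  =>  b b b b b b b b b b b b b b B B B   (applied B -> B B)
  Step 31: b b b b b b b b b b b b b b B B B  =>  b b b b b b b b b b b b b b b B B   (applied B -> b)
  Step 32: b b b b b b b b b b b b b b b B B  =>  b b b b b b b b b b b b b b b b B   (applied B -> b)
  Step 33: b b b b b b b b b b b b b b b b B  =>  b b b b b b b b b b b b b b b b B B   (applied B -> B B)
  Step 34: b b b b b b b b b b b b b b b b B B  =>  b b b b b b b b b b b b b b b b b B   (applied B -> b)
  Step 35: b b b b b b b b b b b b b b b b b B  =>  b b b b b b b b b b b b b b b b b b   (applied B -> b)
Final yield: b b b b b b b b b b b b b b b b b b
Total rewrite steps: 35

35


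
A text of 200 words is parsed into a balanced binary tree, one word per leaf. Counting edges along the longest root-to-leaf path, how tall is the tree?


In a balanced binary tree with n leaves the deepest leaf is ceil(log2(n)) edges below the root.
log2(200) = 7.6439
ceil(7.6439) = 8
height (edges) = 8

8


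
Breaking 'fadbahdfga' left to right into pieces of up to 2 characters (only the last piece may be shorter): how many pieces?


'fadbahdfga' has 10 characters.
Chunking with max size 2:
  Chunk 1: 'fa' (positions 0-1)
  Chunk 2: 'db' (positions 2-3)
  Chunk 3: 'ah' (positions 4-5)
  Chunk 4: 'df' (positions 6-7)
  Chunk 5: 'ga' (positions 8-9)
Total chunks: ceil(10 / 2) = 5

5


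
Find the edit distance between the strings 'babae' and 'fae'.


Building DP table for s1='babae' (len 5) and s2='fae' (len 3):
       f  a  e
    0  1  2  3
  b 1  1  2  3
  a 2  2  1  2
  b 3  3  2  2
  a 4  4  3  3
  e 5  5  4  3
Edit distance = dp[5][3] = 3

3


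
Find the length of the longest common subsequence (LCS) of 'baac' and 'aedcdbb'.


DP table for LCS of 'baac' and 'aedcdbb':
       a  e  d  c  d  b  b
    0  0  0  0  0  0  0  0
  b 0  0  0  0  0  0  1  1
  a 0  1  1  1  1  1  1  1
  a 0  1  1  1  1  1  1  1
  c 0  1  1  1  2  2  2  2
LCS: 'ac'
LCS length = 2

2


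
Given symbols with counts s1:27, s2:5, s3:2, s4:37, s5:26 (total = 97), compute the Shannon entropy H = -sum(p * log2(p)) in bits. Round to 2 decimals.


Computing entropy H = -sum(p_i * log2(p_i)):
  s1: p = 27/97 = 0.2784, -p*log2(p) = 0.5136
  s2: p = 5/97 = 0.0515, -p*log2(p) = 0.2205
  s3: p = 2/97 = 0.0206, -p*log2(p) = 0.1155
  s4: p = 37/97 = 0.3814, -p*log2(p) = 0.5304
  s5: p = 26/97 = 0.2680, -p*log2(p) = 0.5091
H = sum of terms = 1.8891
Rounded to 2 decimals: 1.89

1.89


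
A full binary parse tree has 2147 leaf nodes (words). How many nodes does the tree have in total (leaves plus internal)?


Leaf nodes (terminals): 2147
Internal nodes = n - 1 = 2147 - 1 = 2146
Total = leaves + internal = 2147 + 2146 = 4293

4293


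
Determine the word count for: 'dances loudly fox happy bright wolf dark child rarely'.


Counting words by splitting on spaces:
  Word 1: 'dances'
  Word 2: 'loudly'
  Word 3: 'fox'
  Word 4: 'happy'
  Word 5: 'bright'
  Word 6: 'wolf'
  Word 7: 'dark'
  Word 8: 'child'
  Word 9: 'rarely'
Total words: 9

9
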